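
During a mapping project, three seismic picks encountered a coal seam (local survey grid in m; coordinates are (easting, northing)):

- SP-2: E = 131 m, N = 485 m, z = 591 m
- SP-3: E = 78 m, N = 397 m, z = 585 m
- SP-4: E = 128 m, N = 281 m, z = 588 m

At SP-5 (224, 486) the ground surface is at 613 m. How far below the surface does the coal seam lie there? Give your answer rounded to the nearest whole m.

14 m

Two edge vectors: SP-2→SP-3 = (-53, -88, -6), SP-2→SP-4 = (-3, -204, -3).
Normal n = (SP-2→SP-3) × (SP-2→SP-4) = (-960, -141, 10548).
So ∂z/∂E = −n_x/n_z = 0.09101 and ∂z/∂N = −n_y/n_z = 0.01337.
Intercept c from SP-2: 591 − 11.92 − 6.48 = 572.59.
At (224, 486): z_contact = 20.4 + 6.5 + 572.59 = 599.5 m.
Depth below ground = 613 − 599.5 = 14 m.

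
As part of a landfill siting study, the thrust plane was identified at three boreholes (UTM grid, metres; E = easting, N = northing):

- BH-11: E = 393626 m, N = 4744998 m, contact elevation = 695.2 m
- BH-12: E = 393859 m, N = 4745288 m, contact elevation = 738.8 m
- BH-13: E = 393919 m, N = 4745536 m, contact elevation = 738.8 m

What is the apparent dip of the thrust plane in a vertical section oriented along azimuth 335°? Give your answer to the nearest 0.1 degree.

Two edge vectors: BH-11→BH-12 = (233, 290, 43.6), BH-11→BH-13 = (293, 538, 43.6).
Normal n = (BH-11→BH-12) × (BH-11→BH-13) = (-10812.8, 2616, 40384).
So ∂z/∂E = −n_x/n_z = 0.26775 and ∂z/∂N = −n_y/n_z = −0.06478.
Unit vector along 335° is (sin 335°, cos 335°) = (-0.4226, 0.9063).
Slope in that direction = a·(-0.4226) + b·(0.9063) = −0.17186.
Apparent dip = arctan|0.17186| = 9.8° (true dip is 15.4°, so apparent ≤ true as expected).

9.8°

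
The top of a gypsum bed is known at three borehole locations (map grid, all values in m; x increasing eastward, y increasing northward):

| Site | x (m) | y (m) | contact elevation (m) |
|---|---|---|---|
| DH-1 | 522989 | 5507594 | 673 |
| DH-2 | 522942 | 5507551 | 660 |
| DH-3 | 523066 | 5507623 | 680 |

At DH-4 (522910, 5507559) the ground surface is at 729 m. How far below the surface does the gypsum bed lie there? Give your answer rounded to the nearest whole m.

Let the plane be z = a·x + b·y + c.
DH-2−DH-1: −47a − 43b = −13;  DH-3−DH-1: 77a + 29b = 7.
Solving gives a = −0.03901437, b = 0.34496920.
Then c = 673 − a·522989 − b·5507594 = −1878873.20.
At (522910, 5507559): z_contact = −20401.0 + 1899938.2 − 1878873.20 = 664.0 m.
Depth below ground = 729 − 664.0 = 65 m.

65 m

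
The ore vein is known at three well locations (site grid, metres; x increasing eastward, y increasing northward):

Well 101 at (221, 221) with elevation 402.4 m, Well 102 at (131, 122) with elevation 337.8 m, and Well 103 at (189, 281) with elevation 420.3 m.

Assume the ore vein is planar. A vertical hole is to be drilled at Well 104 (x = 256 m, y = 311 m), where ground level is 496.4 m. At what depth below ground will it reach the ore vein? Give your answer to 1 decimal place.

46.8 m

Let the plane be z = a·x + b·y + c.
Well 102−Well 101: −90a − 99b = −64.6;  Well 103−Well 101: −32a + 60b = 17.9.
Solving gives a = 0.24555, b = 0.42930.
Then c = 402.4 − a·221 − b·221 = 253.26.
At (256, 311): z_contact = 62.86 + 133.51 + 253.26 = 449.63 m.
Depth below ground = 496.4 − 449.63 = 46.8 m.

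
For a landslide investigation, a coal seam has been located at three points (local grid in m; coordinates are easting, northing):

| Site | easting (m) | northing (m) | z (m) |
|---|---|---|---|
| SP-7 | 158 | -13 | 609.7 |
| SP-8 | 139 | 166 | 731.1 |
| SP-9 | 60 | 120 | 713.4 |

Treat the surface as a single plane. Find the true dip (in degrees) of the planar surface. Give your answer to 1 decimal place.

34.2°

Let the plane be z = a·easting + b·northing + c.
SP-8−SP-7: −19a + 179b = 121.4;  SP-9−SP-7: −98a + 133b = 103.7.
Solving gives a = −0.16091, b = 0.66113.
Gradient magnitude |∇z| = √(a² + b²) = √(0.02589 + 0.43710) = 0.68043.
True dip = arctan(0.68043) = 34.2°, dipping toward SSE (azimuth ≈ 166°).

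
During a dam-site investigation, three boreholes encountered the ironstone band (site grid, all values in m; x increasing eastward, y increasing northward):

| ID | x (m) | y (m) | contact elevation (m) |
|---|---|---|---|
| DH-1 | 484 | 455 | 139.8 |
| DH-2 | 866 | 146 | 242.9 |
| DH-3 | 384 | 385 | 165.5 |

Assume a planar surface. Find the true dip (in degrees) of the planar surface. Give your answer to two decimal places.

Two edge vectors: DH-1→DH-2 = (382, -309, 103.1), DH-1→DH-3 = (-100, -70, 25.7).
Normal n = (DH-1→DH-2) × (DH-1→DH-3) = (-724.3, -20127.4, -57640).
So ∂z/∂x = −n_x/n_z = −0.01257 and ∂z/∂y = −n_y/n_z = −0.34919.
Gradient magnitude |∇z| = √(a² + b²) = √(0.00016 + 0.12193) = 0.34942.
True dip = arctan(0.34942) = 19.26°, dipping toward N (azimuth ≈ 002°).

19.26°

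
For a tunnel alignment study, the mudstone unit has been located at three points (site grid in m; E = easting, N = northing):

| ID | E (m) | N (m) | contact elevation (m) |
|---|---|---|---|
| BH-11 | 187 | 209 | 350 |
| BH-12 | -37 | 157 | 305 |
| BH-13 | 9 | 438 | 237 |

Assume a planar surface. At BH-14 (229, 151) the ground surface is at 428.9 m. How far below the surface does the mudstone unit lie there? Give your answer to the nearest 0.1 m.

Let the plane be z = a·E + b·N + c.
BH-12−BH-11: −224a − 52b = −45;  BH-13−BH-11: −178a + 229b = −113.
Solving gives a = 0.26722, b = −0.28574.
Then c = 350 − a·187 − b·209 = 359.75.
At (229, 151): z_contact = 61.19 − 43.15 + 359.75 = 377.80 m.
Depth below ground = 428.9 − 377.80 = 51.1 m.

51.1 m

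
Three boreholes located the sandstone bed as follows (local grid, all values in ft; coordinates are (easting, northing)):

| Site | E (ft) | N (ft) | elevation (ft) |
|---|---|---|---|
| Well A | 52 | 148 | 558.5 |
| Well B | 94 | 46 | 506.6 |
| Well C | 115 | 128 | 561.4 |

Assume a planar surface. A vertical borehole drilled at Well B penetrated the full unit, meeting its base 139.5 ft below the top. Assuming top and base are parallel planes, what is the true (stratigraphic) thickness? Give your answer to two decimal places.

116.83 ft

Let the plane be z = a·E + b·N + c.
Well B−Well A: 42a − 102b = −51.9;  Well C−Well A: 63a − 20b = 2.9.
Solving gives a = 0.23878, b = 0.60714.
|∇z| = √(a²+b²) = 0.65241, so dip δ = arctan(0.65241) = 33.12°.
True thickness = vertical thickness × cos δ = 139.5 × cos 33.12° = 116.83 ft.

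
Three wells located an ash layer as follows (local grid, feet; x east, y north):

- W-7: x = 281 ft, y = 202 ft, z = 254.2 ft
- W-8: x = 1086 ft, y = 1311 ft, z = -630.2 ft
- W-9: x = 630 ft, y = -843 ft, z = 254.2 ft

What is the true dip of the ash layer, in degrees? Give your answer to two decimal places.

Two edge vectors: W-7→W-8 = (805, 1109, -884.4), W-7→W-9 = (349, -1045, 0).
Normal n = (W-7→W-8) × (W-7→W-9) = (-924198, -308655.6, -1228266).
So ∂z/∂x = −n_x/n_z = −0.75244 and ∂z/∂y = −n_y/n_z = −0.25129.
Gradient magnitude |∇z| = √(a² + b²) = √(0.56617 + 0.06315) = 0.79329.
True dip = arctan(0.79329) = 38.42°, dipping toward ENE (azimuth ≈ 072°).

38.42°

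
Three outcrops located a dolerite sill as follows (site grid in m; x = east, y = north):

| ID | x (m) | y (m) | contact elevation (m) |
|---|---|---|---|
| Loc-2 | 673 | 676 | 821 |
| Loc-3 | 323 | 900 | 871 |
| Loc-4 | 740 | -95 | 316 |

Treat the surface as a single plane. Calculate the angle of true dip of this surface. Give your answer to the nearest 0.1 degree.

36.5°

Two edge vectors: Loc-2→Loc-3 = (-350, 224, 50), Loc-2→Loc-4 = (67, -771, -505).
Normal n = (Loc-2→Loc-3) × (Loc-2→Loc-4) = (-74570, -173400, 254842).
So ∂z/∂x = −n_x/n_z = 0.29261 and ∂z/∂y = −n_y/n_z = 0.68042.
Gradient magnitude |∇z| = √(a² + b²) = √(0.08562 + 0.46297) = 0.74067.
True dip = arctan(0.74067) = 36.5°, dipping toward SSW (azimuth ≈ 203°).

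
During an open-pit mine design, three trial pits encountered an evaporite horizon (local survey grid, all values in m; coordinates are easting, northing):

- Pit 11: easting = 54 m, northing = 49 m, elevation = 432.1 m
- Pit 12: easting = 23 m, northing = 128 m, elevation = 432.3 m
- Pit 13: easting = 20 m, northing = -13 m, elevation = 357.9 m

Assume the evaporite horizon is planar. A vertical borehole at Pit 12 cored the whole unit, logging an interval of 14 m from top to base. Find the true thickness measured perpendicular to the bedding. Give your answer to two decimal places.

8.28 m

Two edge vectors: Pit 11→Pit 12 = (-31, 79, 0.2), Pit 11→Pit 13 = (-34, -62, -74.2).
Normal n = (Pit 11→Pit 12) × (Pit 11→Pit 13) = (-5849.4, -2307, 4608).
So ∂z/∂easting = −n_x/n_z = 1.26940 and ∂z/∂northing = −n_y/n_z = 0.50065.
|∇z| = √(a²+b²) = 1.36456, so dip δ = arctan(1.36456) = 53.76°.
True thickness = vertical thickness × cos δ = 14 × cos 53.76° = 8.28 m.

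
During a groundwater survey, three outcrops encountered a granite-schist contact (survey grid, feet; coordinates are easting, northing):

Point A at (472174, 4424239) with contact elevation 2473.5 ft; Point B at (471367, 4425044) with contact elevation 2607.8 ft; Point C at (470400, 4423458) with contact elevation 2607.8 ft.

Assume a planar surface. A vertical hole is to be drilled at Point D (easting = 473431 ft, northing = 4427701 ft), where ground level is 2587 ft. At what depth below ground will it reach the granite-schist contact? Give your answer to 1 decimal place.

25.1 ft

Let the plane be z = a·easting + b·northing + c.
Point B−Point A: −807a + 805b = 134.3;  Point C−Point A: −1774a − 781b = 134.3.
Solving gives a = −0.103481500, b = 0.063093701.
Then c = 2473.5 − a·472174 − b·4424239 = −227806.84.
At (473431, 4427701): z_contact = −48991.35 + 279360.04 − 227806.84 = 2561.85 ft.
Depth below ground = 2587 − 2561.85 = 25.1 ft.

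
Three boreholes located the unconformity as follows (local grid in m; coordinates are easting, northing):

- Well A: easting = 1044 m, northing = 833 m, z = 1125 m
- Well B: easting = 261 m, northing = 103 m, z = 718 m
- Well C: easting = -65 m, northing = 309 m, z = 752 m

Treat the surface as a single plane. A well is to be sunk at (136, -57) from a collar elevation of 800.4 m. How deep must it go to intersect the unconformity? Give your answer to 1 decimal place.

Two edge vectors: Well A→Well B = (-783, -730, -407), Well A→Well C = (-1109, -524, -373).
Normal n = (Well A→Well B) × (Well A→Well C) = (59022, 159304, -399278).
So ∂z/∂easting = −n_x/n_z = 0.147822 and ∂z/∂northing = −n_y/n_z = 0.398980.
Intercept c from Well A: 1125 − 154.33 − 332.35 = 638.32.
At (136, -57): z_contact = 20.10 − 22.74 + 638.32 = 635.69 m.
Depth below ground = 800.4 − 635.69 = 164.7 m.

164.7 m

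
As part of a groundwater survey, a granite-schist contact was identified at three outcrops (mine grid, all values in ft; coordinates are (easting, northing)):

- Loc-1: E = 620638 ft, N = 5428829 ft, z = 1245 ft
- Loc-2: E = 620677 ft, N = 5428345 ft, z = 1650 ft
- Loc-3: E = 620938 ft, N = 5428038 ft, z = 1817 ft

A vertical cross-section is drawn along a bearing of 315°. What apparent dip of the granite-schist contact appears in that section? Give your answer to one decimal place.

Let the plane be z = a·E + b·N + c.
Loc-2−Loc-1: 39a − 484b = 405;  Loc-3−Loc-1: 300a − 791b = 572.
Solving gives a = −0.38047, b = −0.86743.
Unit vector along 315° is (sin 315°, cos 315°) = (-0.7071, 0.7071).
Slope in that direction = a·(-0.7071) + b·(0.7071) = −0.34434.
Apparent dip = arctan|0.34434| = 19.0° (true dip is 43.4°, so apparent ≤ true as expected).

19.0°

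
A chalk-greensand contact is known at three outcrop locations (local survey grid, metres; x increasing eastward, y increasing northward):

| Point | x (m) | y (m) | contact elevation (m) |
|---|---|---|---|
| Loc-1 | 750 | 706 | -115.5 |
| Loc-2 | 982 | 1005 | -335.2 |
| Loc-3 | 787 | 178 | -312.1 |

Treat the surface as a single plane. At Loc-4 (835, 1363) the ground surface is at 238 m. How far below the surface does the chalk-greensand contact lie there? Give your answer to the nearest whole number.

280 m

Let the plane be z = a·x + b·y + c.
Loc-2−Loc-1: 232a + 299b = −219.7;  Loc-3−Loc-1: 37a − 528b = −196.6.
Solving gives a = −1.30867, b = 0.28064.
Then c = -115.5 − a·750 − b·706 = 667.87.
At (835, 1363): z_contact = −1092.7 + 382.5 + 667.87 = -42.4 m.
Depth below ground = 238 − (-42.4) = 280 m.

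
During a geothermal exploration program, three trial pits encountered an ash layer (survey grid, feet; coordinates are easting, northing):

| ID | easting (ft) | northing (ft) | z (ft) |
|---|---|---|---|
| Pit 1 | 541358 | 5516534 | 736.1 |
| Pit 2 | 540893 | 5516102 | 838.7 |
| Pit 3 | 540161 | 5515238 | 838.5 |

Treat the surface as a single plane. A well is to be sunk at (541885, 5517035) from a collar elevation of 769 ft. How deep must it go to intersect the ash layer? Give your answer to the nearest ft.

139 ft

Two edge vectors: Pit 1→Pit 2 = (-465, -432, 102.6), Pit 1→Pit 3 = (-1197, -1296, 102.4).
Normal n = (Pit 1→Pit 2) × (Pit 1→Pit 3) = (88732.8, -75196.2, 85536).
So ∂z/∂easting = −n_x/n_z = −1.03737374 and ∂z/∂northing = −n_y/n_z = 0.87911756.
Intercept c from Pit 1: 736.1 + 561590.57 − 4849681.93 = −4287355.26.
At (541885, 5517035): z_contact = −562137.3 + 4850122.4 − 4287355.26 = 629.8 ft.
Depth below ground = 769 − 629.8 = 139 ft.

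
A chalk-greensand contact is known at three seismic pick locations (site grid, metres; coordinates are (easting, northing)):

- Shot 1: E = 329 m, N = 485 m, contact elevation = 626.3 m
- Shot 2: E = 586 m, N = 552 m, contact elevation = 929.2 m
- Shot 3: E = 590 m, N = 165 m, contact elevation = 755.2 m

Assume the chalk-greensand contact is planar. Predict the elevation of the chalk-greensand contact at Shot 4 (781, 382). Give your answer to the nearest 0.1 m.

Let the plane be z = a·E + b·N + c.
Shot 2−Shot 1: 257a + 67b = 302.9;  Shot 3−Shot 1: 261a − 320b = 128.9.
Solving gives a = 1.05853, b = 0.46055.
Then c = 626.3 − a·329 − b·485 = 54.67.
At (781, 382): z = 826.7 + 175.9 + 54.67 = 1057.3 m.

1057.3 m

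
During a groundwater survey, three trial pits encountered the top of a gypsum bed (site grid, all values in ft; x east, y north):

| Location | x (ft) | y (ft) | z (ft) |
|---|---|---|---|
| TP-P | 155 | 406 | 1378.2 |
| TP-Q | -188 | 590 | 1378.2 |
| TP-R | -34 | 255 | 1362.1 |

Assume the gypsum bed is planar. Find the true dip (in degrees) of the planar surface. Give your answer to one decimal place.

Two edge vectors: TP-P→TP-Q = (-343, 184, 0), TP-P→TP-R = (-189, -151, -16.1).
Normal n = (TP-P→TP-Q) × (TP-P→TP-R) = (-2962.4, -5522.3, 86569).
So ∂z/∂x = −n_x/n_z = 0.03422 and ∂z/∂y = −n_y/n_z = 0.06379.
Gradient magnitude |∇z| = √(a² + b²) = √(0.00117 + 0.00407) = 0.07239.
True dip = arctan(0.07239) = 4.1°, dipping toward SSW (azimuth ≈ 208°).

4.1°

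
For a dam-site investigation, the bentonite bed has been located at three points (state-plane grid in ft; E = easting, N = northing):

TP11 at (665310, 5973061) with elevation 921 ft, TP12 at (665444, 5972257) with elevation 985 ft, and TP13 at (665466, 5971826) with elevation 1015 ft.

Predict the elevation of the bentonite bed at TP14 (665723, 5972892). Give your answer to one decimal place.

Two edge vectors: TP11→TP12 = (134, -804, 64), TP11→TP13 = (156, -1235, 94).
Normal n = (TP11→TP12) × (TP11→TP13) = (3464, -2612, -40066).
So ∂z/∂E = −n_x/n_z = 0.086457345 and ∂z/∂N = −n_y/n_z = −0.065192432.
Intercept c from TP11: 921 − 57520.94 + 389398.38 = 332798.44.
At (665723, 5972892): z = 57556.6 − 389387.4 + 332798.44 = 967.7 ft.

967.7 ft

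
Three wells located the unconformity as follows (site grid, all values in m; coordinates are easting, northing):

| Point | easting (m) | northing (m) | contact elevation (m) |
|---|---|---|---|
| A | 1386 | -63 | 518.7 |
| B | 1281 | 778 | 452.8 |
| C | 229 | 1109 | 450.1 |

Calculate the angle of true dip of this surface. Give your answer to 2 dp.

Let the plane be z = a·easting + b·northing + c.
B−A: −105a + 841b = −65.9;  C−A: −1157a + 1172b = −68.6.
Solving gives a = −0.02299, b = −0.08123.
Gradient magnitude |∇z| = √(a² + b²) = √(0.00053 + 0.00660) = 0.08442.
True dip = arctan(0.08442) = 4.83°, dipping toward NNE (azimuth ≈ 016°).

4.83°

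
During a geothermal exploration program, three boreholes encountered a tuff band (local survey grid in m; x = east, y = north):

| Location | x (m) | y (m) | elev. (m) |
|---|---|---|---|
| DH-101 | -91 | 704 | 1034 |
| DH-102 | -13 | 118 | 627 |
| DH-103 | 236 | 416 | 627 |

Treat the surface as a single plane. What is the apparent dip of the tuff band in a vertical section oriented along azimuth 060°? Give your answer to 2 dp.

17.82°

Two edge vectors: DH-101→DH-102 = (78, -586, -407), DH-101→DH-103 = (327, -288, -407).
Normal n = (DH-101→DH-102) × (DH-101→DH-103) = (121286, -101343, 169158).
So ∂z/∂x = −n_x/n_z = −0.71700 and ∂z/∂y = −n_y/n_z = 0.59910.
Unit vector along 060° is (sin 60°, cos 60°) = (0.8660, 0.5000).
Slope in that direction = a·(0.8660) + b·(0.5000) = −0.32139.
Apparent dip = arctan|0.32139| = 17.82° (true dip is 43.1°, so apparent ≤ true as expected).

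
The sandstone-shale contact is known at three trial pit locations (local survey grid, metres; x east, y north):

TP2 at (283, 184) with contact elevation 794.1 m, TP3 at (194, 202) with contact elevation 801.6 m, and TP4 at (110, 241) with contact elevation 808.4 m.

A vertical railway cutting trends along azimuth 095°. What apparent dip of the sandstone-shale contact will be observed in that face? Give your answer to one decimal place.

4.9°

Let the plane be z = a·x + b·y + c.
TP3−TP2: −89a + 18b = 7.5;  TP4−TP2: −173a + 57b = 14.3.
Solving gives a = −0.08683, b = −0.01266.
Unit vector along 095° is (sin 95°, cos 95°) = (0.9962, -0.0872).
Slope in that direction = a·(0.9962) + b·(-0.0872) = −0.08540.
Apparent dip = arctan|0.08540| = 4.9° (true dip is 5.0°, so apparent ≤ true as expected).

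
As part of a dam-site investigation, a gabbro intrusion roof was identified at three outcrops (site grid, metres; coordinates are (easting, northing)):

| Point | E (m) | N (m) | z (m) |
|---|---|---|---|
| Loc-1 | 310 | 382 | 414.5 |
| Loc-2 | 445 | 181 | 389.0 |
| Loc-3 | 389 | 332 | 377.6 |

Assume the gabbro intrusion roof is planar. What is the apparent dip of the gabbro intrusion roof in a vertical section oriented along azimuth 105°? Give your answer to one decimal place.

Let the plane be z = a·E + b·N + c.
Loc-2−Loc-1: 135a − 201b = −25.5;  Loc-3−Loc-1: 79a − 50b = −36.9.
Solving gives a = −0.67279, b = −0.32501.
Unit vector along 105° is (sin 105°, cos 105°) = (0.9659, -0.2588).
Slope in that direction = a·(0.9659) + b·(-0.2588) = −0.56575.
Apparent dip = arctan|0.56575| = 29.5° (true dip is 36.8°, so apparent ≤ true as expected).

29.5°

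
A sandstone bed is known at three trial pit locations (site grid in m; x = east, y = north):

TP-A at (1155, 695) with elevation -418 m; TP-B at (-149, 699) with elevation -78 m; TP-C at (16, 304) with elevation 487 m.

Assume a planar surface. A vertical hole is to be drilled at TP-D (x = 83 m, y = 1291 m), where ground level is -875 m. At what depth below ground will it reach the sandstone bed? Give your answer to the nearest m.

Let the plane be z = a·x + b·y + c.
TP-B−TP-A: −1304a + 4b = 340;  TP-C−TP-A: −1139a − 391b = 905.
Solving gives a = −0.26546, b = −1.54127.
Then c = -418 − a·1155 − b·695 = 959.79.
At (83, 1291): z_contact = −22.0 − 1989.8 + 959.79 = -1052.0 m.
Depth below ground = -875 − (-1052.0) = 177 m.

177 m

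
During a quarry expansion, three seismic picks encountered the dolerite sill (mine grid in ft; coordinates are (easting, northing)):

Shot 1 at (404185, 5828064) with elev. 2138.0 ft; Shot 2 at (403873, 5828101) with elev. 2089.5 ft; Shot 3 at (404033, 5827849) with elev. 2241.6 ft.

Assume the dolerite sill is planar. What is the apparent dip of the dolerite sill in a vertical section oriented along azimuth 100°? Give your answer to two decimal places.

10.43°

Two edge vectors: Shot 1→Shot 2 = (-312, 37, -48.5), Shot 1→Shot 3 = (-152, -215, 103.6).
Normal n = (Shot 1→Shot 2) × (Shot 1→Shot 3) = (-6594.3, 39695.2, 72704).
So ∂z/∂E = −n_x/n_z = 0.09070 and ∂z/∂N = −n_y/n_z = −0.54598.
Unit vector along 100° is (sin 100°, cos 100°) = (0.9848, -0.1736).
Slope in that direction = a·(0.9848) + b·(-0.1736) = 0.18413.
Apparent dip = arctan|0.18413| = 10.43° (true dip is 29.0°, so apparent ≤ true as expected).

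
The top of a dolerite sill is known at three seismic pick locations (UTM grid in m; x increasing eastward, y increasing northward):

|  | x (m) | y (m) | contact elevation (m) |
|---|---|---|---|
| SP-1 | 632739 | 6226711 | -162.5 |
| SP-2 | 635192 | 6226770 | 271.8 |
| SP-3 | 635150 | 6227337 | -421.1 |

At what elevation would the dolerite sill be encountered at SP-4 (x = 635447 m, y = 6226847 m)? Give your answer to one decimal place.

Let the plane be z = a·x + b·y + c.
SP-2−SP-1: 2453a + 59b = 434.3;  SP-3−SP-1: 2411a + 626b = −258.6.
Solving gives a = 0.206074229, b = −1.206781098.
Then c = -162.5 − a·632739 − b·6226711 = 7383723.43.
At (635447, 6226847): z = 130949.3 − 7514441.3 + 7383723.43 = 231.4 m.

231.4 m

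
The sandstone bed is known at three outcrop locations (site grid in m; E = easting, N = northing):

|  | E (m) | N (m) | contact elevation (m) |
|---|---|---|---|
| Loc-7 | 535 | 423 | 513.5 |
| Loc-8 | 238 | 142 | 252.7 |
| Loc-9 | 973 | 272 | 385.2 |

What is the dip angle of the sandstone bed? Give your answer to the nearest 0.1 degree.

Two edge vectors: Loc-7→Loc-8 = (-297, -281, -260.8), Loc-7→Loc-9 = (438, -151, -128.3).
Normal n = (Loc-7→Loc-8) × (Loc-7→Loc-9) = (-3328.5, -152335.5, 167925).
So ∂z/∂E = −n_x/n_z = 0.01982 and ∂z/∂N = −n_y/n_z = 0.90716.
Gradient magnitude |∇z| = √(a² + b²) = √(0.00039 + 0.82295) = 0.90738.
True dip = arctan(0.90738) = 42.2°, dipping toward S (azimuth ≈ 181°).

42.2°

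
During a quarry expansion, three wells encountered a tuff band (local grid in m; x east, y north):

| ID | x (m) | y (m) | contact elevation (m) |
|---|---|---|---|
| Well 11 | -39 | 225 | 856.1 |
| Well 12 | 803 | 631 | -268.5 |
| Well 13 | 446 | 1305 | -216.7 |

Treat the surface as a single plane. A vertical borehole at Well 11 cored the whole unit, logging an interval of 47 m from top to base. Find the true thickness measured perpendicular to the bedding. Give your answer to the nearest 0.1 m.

30.0 m

Two edge vectors: Well 11→Well 12 = (842, 406, -1124.6), Well 11→Well 13 = (485, 1080, -1072.8).
Normal n = (Well 11→Well 12) × (Well 11→Well 13) = (779011.2, 357866.6, 712450).
So ∂z/∂x = −n_x/n_z = −1.09343 and ∂z/∂y = −n_y/n_z = −0.50230.
|∇z| = √(a²+b²) = 1.20328, so dip δ = arctan(1.20328) = 50.27°.
True thickness = vertical thickness × cos δ = 47 × cos 50.27° = 30.0 m.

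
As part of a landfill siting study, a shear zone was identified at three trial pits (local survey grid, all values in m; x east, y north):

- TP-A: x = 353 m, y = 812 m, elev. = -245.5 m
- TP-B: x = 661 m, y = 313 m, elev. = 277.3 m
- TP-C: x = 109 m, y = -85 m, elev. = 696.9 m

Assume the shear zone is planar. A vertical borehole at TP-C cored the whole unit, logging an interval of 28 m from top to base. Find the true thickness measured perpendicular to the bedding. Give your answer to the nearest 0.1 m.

Two edge vectors: TP-A→TP-B = (308, -499, 522.8), TP-A→TP-C = (-244, -897, 942.4).
Normal n = (TP-A→TP-B) × (TP-A→TP-C) = (-1306, -417822.4, -398032).
So ∂z/∂x = −n_x/n_z = −0.00328 and ∂z/∂y = −n_y/n_z = −1.04972.
|∇z| = √(a²+b²) = 1.04973, so dip δ = arctan(1.04973) = 46.39°.
True thickness = vertical thickness × cos δ = 28 × cos 46.39° = 19.3 m.

19.3 m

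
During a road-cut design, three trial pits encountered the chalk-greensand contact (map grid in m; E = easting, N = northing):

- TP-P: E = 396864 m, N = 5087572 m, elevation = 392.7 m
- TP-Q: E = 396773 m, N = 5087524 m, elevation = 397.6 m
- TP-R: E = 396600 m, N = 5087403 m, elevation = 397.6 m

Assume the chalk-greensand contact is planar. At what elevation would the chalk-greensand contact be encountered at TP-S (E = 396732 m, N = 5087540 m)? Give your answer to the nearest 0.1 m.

Let the plane be z = a·E + b·N + c.
TP-Q−TP-P: −91a − 48b = 4.9;  TP-R−TP-P: −264a − 169b = 4.9.
Solving gives a = −0.219024751, b = 0.313151090.
Then c = 392.7 − a·396864 − b·5087572 = −1505862.98.
At (396732, 5087540): z = −86894.1 + 1593168.7 − 1505862.98 = 411.6 m.

411.6 m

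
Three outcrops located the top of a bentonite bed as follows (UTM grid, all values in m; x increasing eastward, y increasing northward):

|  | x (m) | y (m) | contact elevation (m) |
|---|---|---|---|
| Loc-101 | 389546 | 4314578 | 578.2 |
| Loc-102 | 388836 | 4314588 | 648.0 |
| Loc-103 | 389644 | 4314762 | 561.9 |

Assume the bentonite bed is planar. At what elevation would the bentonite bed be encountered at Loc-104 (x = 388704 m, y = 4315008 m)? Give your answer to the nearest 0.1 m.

Let the plane be z = a·x + b·y + c.
Loc-102−Loc-101: −710a + 10b = 69.8;  Loc-103−Loc-101: 98a + 184b = −16.3.
Solving gives a = −0.098816289, b = −0.035956542.
Then c = 578.2 − a·389546 − b·4314578 = 194208.99.
At (388704, 4315008): z = −38410.3 − 155152.8 + 194208.99 = 645.9 m.

645.9 m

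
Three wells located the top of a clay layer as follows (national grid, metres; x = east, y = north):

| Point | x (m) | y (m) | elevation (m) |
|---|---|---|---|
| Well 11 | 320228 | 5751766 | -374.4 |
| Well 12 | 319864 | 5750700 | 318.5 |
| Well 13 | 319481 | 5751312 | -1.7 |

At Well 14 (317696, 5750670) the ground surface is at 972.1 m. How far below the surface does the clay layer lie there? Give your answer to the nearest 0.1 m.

351.2 m

Two edge vectors: Well 11→Well 12 = (-364, -1066, 692.9), Well 11→Well 13 = (-747, -454, 372.7).
Normal n = (Well 11→Well 12) × (Well 11→Well 13) = (-82721.6, -381933.5, -631046).
So ∂z/∂x = −n_x/n_z = −0.131086482 and ∂z/∂y = −n_y/n_z = −0.605238762.
Intercept c from Well 11: -374.4 + 41977.56 + 3481191.73 = 3522794.90.
At (317696, 5750670): z_contact = −41645.65 − 3480528.39 + 3522794.90 = 620.85 m.
Depth below ground = 972.1 − 620.85 = 351.2 m.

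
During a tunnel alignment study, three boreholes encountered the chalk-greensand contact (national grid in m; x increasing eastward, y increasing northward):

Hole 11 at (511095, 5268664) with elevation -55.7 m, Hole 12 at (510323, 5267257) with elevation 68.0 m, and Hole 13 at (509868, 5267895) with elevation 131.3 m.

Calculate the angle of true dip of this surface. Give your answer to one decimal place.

Two edge vectors: Hole 11→Hole 12 = (-772, -1407, 123.7), Hole 11→Hole 13 = (-1227, -769, 187).
Normal n = (Hole 11→Hole 12) × (Hole 11→Hole 13) = (-167983.7, -7415.9, -1132721).
So ∂z/∂x = −n_x/n_z = −0.14830 and ∂z/∂y = −n_y/n_z = −0.00655.
Gradient magnitude |∇z| = √(a² + b²) = √(0.02199 + 0.00004) = 0.14845.
True dip = arctan(0.14845) = 8.4°, dipping toward E (azimuth ≈ 087°).

8.4°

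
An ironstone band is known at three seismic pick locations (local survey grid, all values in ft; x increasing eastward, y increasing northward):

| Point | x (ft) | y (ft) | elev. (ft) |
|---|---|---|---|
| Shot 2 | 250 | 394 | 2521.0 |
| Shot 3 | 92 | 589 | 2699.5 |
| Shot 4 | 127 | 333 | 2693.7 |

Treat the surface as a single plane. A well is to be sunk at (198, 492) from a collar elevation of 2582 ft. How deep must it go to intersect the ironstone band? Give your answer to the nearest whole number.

8 ft

Two edge vectors: Shot 2→Shot 3 = (-158, 195, 178.5), Shot 2→Shot 4 = (-123, -61, 172.7).
Normal n = (Shot 2→Shot 3) × (Shot 2→Shot 4) = (44565, 5331.1, 33623).
So ∂z/∂x = −n_x/n_z = −1.32543 and ∂z/∂y = −n_y/n_z = −0.15856.
Intercept c from Shot 2: 2521 + 331.36 + 62.47 = 2914.83.
At (198, 492): z_contact = −262.4 − 78.0 + 2914.83 = 2574.4 ft.
Depth below ground = 2582 − 2574.4 = 8 ft.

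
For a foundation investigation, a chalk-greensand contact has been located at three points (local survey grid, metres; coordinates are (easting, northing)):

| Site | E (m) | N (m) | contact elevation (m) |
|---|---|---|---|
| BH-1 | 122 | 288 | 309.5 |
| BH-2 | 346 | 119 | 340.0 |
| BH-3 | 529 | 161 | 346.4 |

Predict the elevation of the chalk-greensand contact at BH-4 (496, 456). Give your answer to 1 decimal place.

314.1 m

Let the plane be z = a·E + b·N + c.
BH-2−BH-1: 224a − 169b = 30.5;  BH-3−BH-1: 407a − 127b = 36.9.
Solving gives a = 0.05857, b = −0.10284.
Then c = 309.5 − a·122 − b·288 = 331.97.
At (496, 456): z = 29.1 − 46.9 + 331.97 = 314.1 m.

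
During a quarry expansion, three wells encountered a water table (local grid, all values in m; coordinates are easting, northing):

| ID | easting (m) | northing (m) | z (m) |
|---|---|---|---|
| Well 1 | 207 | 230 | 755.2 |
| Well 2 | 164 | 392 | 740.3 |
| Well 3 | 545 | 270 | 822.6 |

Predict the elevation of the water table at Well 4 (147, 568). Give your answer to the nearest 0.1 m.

Let the plane be z = a·easting + b·northing + c.
Well 2−Well 1: −43a + 162b = −14.9;  Well 3−Well 1: 338a + 40b = 67.4.
Solving gives a = 0.20389, b = −0.03786.
Then c = 755.2 − a·207 − b·230 = 721.70.
At (147, 568): z = 30.0 − 21.5 + 721.70 = 730.2 m.

730.2 m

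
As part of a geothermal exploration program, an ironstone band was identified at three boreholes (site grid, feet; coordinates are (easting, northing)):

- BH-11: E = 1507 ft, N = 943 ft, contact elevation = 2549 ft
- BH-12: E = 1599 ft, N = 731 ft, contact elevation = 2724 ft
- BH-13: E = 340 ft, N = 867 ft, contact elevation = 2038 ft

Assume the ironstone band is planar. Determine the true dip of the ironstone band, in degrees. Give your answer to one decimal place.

38.0°

Two edge vectors: BH-11→BH-12 = (92, -212, 175), BH-11→BH-13 = (-1167, -76, -511).
Normal n = (BH-11→BH-12) × (BH-11→BH-13) = (121632, -157213, -254396).
So ∂z/∂E = −n_x/n_z = 0.47812 and ∂z/∂N = −n_y/n_z = −0.61799.
Gradient magnitude |∇z| = √(a² + b²) = √(0.22860 + 0.38191) = 0.78135.
True dip = arctan(0.78135) = 38.0°, dipping toward NW (azimuth ≈ 322°).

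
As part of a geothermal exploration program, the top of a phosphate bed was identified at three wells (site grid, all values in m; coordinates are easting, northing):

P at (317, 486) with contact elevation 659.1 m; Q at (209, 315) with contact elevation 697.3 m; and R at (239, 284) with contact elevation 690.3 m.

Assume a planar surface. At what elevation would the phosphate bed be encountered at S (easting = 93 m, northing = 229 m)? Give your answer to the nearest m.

Two edge vectors: P→Q = (-108, -171, 38.2), P→R = (-78, -202, 31.2).
Normal n = (P→Q) × (P→R) = (2381.2, 390, 8478).
So ∂z/∂easting = −n_x/n_z = −0.28087 and ∂z/∂northing = −n_y/n_z = −0.04600.
Intercept c from P: 659.1 + 89.04 + 22.36 = 770.49.
At (93, 229): z = −26.1 − 10.5 + 770.49 = 733.8 m.

734 m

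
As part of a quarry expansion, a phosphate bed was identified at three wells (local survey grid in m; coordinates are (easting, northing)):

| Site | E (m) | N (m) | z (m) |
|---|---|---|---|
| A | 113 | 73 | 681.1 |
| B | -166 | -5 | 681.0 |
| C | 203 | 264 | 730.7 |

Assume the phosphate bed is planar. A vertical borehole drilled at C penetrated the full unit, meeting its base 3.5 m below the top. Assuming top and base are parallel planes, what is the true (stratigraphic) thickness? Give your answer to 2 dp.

Let the plane be z = a·E + b·N + c.
B−A: −279a − 78b = −0.1;  C−A: 90a + 191b = 49.6.
Solving gives a = −0.08320, b = 0.29889.
|∇z| = √(a²+b²) = 0.31026, so dip δ = arctan(0.31026) = 17.24°.
True thickness = vertical thickness × cos δ = 3.5 × cos 17.24° = 3.34 m.

3.34 m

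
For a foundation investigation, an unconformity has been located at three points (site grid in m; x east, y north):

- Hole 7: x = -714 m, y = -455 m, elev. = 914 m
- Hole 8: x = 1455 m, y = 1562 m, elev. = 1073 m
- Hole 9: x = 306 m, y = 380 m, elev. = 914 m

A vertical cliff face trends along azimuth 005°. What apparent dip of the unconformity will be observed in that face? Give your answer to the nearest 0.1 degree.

31.3°

Two edge vectors: Hole 7→Hole 8 = (2169, 2017, 159), Hole 7→Hole 9 = (1020, 835, 0).
Normal n = (Hole 7→Hole 8) × (Hole 7→Hole 9) = (-132765, 162180, -246225).
So ∂z/∂x = −n_x/n_z = −0.53920 and ∂z/∂y = −n_y/n_z = 0.65867.
Unit vector along 005° is (sin 5°, cos 5°) = (0.0872, 0.9962).
Slope in that direction = a·(0.0872) + b·(0.9962) = 0.60916.
Apparent dip = arctan|0.60916| = 31.3° (true dip is 40.4°, so apparent ≤ true as expected).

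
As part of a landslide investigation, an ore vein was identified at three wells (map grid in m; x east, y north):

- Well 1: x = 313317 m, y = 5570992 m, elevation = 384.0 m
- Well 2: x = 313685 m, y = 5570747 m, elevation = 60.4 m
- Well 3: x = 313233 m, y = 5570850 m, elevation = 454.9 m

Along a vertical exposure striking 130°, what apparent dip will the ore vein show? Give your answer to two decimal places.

Let the plane be z = a·x + b·y + c.
Well 2−Well 1: 368a − 245b = −323.6;  Well 3−Well 1: −84a − 142b = 70.9.
Solving gives a = −0.86937, b = 0.01498.
Unit vector along 130° is (sin 130°, cos 130°) = (0.7660, -0.6428).
Slope in that direction = a·(0.7660) + b·(-0.6428) = −0.67561.
Apparent dip = arctan|0.67561| = 34.04° (true dip is 41.0°, so apparent ≤ true as expected).

34.04°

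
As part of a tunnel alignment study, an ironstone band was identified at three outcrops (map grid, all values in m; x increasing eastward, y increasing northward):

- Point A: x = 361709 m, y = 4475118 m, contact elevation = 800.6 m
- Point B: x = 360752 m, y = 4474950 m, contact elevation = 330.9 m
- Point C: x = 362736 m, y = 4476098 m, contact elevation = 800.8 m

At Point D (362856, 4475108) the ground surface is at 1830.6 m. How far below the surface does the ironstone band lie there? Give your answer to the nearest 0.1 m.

333.9 m

Let the plane be z = a·x + b·y + c.
Point B−Point A: −957a − 168b = −469.7;  Point C−Point A: 1027a + 980b = 0.2.
Solving gives a = 0.601408554, b = −0.630047535.
Then c = 800.6 − a·361709 − b·4475118 = 2602802.78.
At (362856, 4475108): z_contact = 218224.70 − 2819530.77 + 2602802.78 = 1496.72 m.
Depth below ground = 1830.6 − 1496.72 = 333.9 m.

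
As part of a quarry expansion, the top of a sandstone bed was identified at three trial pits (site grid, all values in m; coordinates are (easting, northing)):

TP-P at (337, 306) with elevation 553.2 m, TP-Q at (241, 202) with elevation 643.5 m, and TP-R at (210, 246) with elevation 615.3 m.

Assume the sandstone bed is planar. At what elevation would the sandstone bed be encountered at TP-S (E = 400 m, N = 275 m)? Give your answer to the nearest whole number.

Two edge vectors: TP-P→TP-Q = (-96, -104, 90.3), TP-P→TP-R = (-127, -60, 62.1).
Normal n = (TP-P→TP-Q) × (TP-P→TP-R) = (-1040.4, -5506.5, -7448).
So ∂z/∂E = −n_x/n_z = −0.13969 and ∂z/∂N = −n_y/n_z = −0.73933.
Intercept c from TP-P: 553.2 + 47.08 + 226.23 = 826.51.
At (400, 275): z = −55.9 − 203.3 + 826.51 = 567.3 m.

567 m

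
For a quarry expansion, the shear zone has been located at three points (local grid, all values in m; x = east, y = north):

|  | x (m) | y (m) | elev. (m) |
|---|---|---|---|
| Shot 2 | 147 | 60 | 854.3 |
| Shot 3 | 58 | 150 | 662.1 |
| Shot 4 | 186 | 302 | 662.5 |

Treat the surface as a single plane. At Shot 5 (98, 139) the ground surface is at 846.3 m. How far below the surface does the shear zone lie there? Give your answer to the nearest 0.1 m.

Two edge vectors: Shot 2→Shot 3 = (-89, 90, -192.2), Shot 2→Shot 4 = (39, 242, -191.8).
Normal n = (Shot 2→Shot 3) × (Shot 2→Shot 4) = (29250.4, -24566, -25048).
So ∂z/∂x = −n_x/n_z = 1.16777 and ∂z/∂y = −n_y/n_z = −0.98076.
Intercept c from Shot 2: 854.3 − 171.66 + 58.85 = 741.48.
At (98, 139): z_contact = 114.44 − 136.33 + 741.48 = 719.60 m.
Depth below ground = 846.3 − 719.60 = 126.7 m.

126.7 m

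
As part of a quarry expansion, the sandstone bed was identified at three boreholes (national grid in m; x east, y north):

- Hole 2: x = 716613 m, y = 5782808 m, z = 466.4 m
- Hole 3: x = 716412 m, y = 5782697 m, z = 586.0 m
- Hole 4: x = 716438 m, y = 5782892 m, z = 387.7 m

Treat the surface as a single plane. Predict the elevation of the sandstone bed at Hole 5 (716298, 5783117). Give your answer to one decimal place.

165.0 m

Let the plane be z = a·x + b·y + c.
Hole 3−Hole 2: −201a − 111b = 119.6;  Hole 4−Hole 2: −175a + 84b = −78.7.
Solving gives a = −0.036098488, b = −1.012109945.
Then c = 466.4 − a·716613 − b·5782808 = 5879172.53.
At (716298, 5783117): z = −25857.3 − 5853150.2 + 5879172.53 = 165.0 m.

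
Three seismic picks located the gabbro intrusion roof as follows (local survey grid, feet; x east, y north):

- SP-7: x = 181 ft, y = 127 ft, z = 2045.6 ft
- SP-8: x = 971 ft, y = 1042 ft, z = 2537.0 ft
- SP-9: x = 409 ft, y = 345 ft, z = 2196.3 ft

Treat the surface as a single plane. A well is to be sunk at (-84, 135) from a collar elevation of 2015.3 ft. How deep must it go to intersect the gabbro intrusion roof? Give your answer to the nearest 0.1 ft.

Two edge vectors: SP-7→SP-8 = (790, 915, 491.4), SP-7→SP-9 = (228, 218, 150.7).
Normal n = (SP-7→SP-8) × (SP-7→SP-9) = (30765.3, -7013.8, -36400).
So ∂z/∂x = −n_x/n_z = 0.845201 and ∂z/∂y = −n_y/n_z = −0.192687.
Intercept c from SP-7: 2045.6 − 152.98 + 24.47 = 1917.09.
At (-84, 135): z_contact = −71.00 − 26.01 + 1917.09 = 1820.08 ft.
Depth below ground = 2015.3 − 1820.08 = 195.2 ft.

195.2 ft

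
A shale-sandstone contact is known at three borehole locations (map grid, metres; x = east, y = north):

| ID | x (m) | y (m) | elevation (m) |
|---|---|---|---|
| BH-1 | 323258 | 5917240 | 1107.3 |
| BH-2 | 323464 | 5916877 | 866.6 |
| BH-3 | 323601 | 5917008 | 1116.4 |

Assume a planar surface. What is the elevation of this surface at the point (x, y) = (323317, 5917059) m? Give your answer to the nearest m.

Two edge vectors: BH-1→BH-2 = (206, -363, -240.7), BH-1→BH-3 = (343, -232, 9.1).
Normal n = (BH-1→BH-2) × (BH-1→BH-3) = (-59145.7, -84434.7, 76717).
So ∂z/∂x = −n_x/n_z = 0.77095950 and ∂z/∂y = −n_y/n_z = 1.10059961.
Intercept c from BH-1: 1107.3 − 249218.83 − 6512512.01 = −6760623.54.
At (323317, 5917059): z = 249264.3 + 6512312.8 − 6760623.54 = 953.6 m.

954 m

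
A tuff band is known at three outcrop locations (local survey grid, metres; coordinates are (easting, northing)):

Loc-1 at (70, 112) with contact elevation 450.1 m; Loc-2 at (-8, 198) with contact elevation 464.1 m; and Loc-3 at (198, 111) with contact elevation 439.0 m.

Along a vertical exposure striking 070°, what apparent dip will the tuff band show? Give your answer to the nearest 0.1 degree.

Two edge vectors: Loc-1→Loc-2 = (-78, 86, 14), Loc-1→Loc-3 = (128, -1, -11.1).
Normal n = (Loc-1→Loc-2) × (Loc-1→Loc-3) = (-940.6, 926.2, -10930).
So ∂z/∂E = −n_x/n_z = −0.08606 and ∂z/∂N = −n_y/n_z = 0.08474.
Unit vector along 070° is (sin 70°, cos 70°) = (0.9397, 0.3420).
Slope in that direction = a·(0.9397) + b·(0.3420) = −0.05188.
Apparent dip = arctan|0.05188| = 3.0° (true dip is 6.9°, so apparent ≤ true as expected).

3.0°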